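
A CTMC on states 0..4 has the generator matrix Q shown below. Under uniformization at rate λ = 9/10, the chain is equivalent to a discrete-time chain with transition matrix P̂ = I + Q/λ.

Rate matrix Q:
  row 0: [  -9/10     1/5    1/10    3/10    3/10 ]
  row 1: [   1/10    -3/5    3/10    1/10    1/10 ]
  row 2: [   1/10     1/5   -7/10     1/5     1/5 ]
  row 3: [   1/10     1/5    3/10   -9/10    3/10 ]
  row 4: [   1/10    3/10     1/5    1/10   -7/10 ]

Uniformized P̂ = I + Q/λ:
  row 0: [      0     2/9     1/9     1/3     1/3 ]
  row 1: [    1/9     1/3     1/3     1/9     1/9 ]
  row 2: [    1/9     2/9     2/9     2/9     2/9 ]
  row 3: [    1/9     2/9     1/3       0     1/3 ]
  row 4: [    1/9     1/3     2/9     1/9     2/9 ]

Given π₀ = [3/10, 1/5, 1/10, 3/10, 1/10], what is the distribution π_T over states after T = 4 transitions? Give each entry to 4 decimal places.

t=0: π = [0.3000, 0.2000, 0.1000, 0.3000, 0.1000]
t=1: π = [0.0778, 0.2556, 0.2444, 0.1556, 0.2667]
t=2: π = [0.1025, 0.2802, 0.2593, 0.1383, 0.2198]
t=3: π = [0.0997, 0.2778, 0.2573, 0.1473, 0.2178]
t=4: π = [0.1000, 0.2773, 0.2584, 0.1455, 0.2188]

π = [0.1000, 0.2773, 0.2584, 0.1455, 0.2188]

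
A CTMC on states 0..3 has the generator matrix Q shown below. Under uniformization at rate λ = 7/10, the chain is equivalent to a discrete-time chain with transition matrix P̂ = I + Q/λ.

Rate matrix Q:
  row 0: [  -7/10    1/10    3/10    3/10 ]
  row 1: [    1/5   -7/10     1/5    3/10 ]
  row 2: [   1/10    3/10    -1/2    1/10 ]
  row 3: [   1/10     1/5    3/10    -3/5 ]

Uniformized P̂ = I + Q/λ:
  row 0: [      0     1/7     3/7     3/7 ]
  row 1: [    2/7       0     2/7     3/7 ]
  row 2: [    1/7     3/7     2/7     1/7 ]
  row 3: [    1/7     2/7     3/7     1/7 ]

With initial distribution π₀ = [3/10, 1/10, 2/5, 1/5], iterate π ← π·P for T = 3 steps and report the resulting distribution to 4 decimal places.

π = [0.1539, 0.2411, 0.3455, 0.2595]

t=0: π = [0.3000, 0.1000, 0.4000, 0.2000]
t=1: π = [0.1143, 0.2714, 0.3571, 0.2571]
t=2: π = [0.1653, 0.2429, 0.3388, 0.2531]
t=3: π = [0.1539, 0.2411, 0.3455, 0.2595]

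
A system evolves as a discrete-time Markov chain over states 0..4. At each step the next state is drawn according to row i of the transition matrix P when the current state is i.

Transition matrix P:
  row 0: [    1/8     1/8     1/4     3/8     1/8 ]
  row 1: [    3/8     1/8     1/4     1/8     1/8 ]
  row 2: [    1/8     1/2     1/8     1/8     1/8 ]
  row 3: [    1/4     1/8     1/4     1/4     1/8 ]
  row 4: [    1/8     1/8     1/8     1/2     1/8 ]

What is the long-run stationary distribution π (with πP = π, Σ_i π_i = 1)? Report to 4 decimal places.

Balance equations π_j = Σ_i π_i·P[i][j]:
  π_0 = 1/8·π_0 + 3/8·π_1 + 1/8·π_2 + 1/4·π_3 + 1/8·π_4
  π_1 = 1/8·π_0 + 1/8·π_1 + 1/2·π_2 + 1/8·π_3 + 1/8·π_4
  π_2 = 1/4·π_0 + 1/4·π_1 + 1/8·π_2 + 1/4·π_3 + 1/8·π_4
  π_3 = 3/8·π_0 + 1/8·π_1 + 1/8·π_2 + 1/4·π_3 + 1/2·π_4
  normalize: π_0 + π_1 + π_2 + π_3 + π_4 = 1
Solving the linear system gives exactly π = [359/1728, 13/64, 5/24, 221/864, 1/8].

π = [0.2078, 0.2031, 0.2083, 0.2558, 0.1250]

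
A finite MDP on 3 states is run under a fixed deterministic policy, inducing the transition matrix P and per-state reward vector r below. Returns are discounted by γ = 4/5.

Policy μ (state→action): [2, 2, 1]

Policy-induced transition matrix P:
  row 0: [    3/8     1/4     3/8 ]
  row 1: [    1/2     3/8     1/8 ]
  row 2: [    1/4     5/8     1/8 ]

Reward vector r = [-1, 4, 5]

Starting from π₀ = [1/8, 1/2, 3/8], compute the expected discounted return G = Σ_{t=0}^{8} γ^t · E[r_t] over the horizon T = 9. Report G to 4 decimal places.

G = 11.1545

t=0: π = [0.1250, 0.5000, 0.3750], E[r] = 3.7500, γ^t·E[r] = 3.750000, running G = 3.750000
t=1: π = [0.3906, 0.4531, 0.1563], E[r] = 2.2031, γ^t·E[r] = 1.762500, running G = 5.512500
t=2: π = [0.4121, 0.3652, 0.2227], E[r] = 2.1621, γ^t·E[r] = 1.383750, running G = 6.896250
t=3: π = [0.3928, 0.3792, 0.2280], E[r] = 2.2639, γ^t·E[r] = 1.159125, running G = 8.055375
t=4: π = [0.3939, 0.3829, 0.2232], E[r] = 2.2538, γ^t·E[r] = 0.923138, running G = 8.978513
t=5: π = [0.3950, 0.3816, 0.2235], E[r] = 2.2487, γ^t·E[r] = 0.736841, running G = 9.715354
t=6: π = [0.3948, 0.3815, 0.2237], E[r] = 2.2499, γ^t·E[r] = 0.589806, running G = 10.305160
t=7: π = [0.3947, 0.3816, 0.2237], E[r] = 2.2501, γ^t·E[r] = 0.471879, running G = 10.777039
t=8: π = [0.3947, 0.3816, 0.2237], E[r] = 2.2500, γ^t·E[r] = 0.377486, running G = 11.154525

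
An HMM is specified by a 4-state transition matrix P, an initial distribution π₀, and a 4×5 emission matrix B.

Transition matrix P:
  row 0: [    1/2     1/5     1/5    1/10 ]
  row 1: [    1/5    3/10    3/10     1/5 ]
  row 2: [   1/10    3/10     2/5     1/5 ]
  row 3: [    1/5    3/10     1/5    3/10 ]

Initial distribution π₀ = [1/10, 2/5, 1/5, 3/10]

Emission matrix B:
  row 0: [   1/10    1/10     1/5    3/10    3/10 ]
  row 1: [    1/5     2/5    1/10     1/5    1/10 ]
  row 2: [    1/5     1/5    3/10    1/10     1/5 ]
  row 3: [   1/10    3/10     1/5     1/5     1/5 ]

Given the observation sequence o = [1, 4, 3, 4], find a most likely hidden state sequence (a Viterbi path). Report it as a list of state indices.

path = [1, 0, 0, 0]

t=0: δ = [1.000e-02, 1.600e-01, 4.000e-02, 9.000e-02]  (obs o_0=1)
t=1: δ = [9.600e-03, 4.800e-03, 9.600e-03, 6.400e-03]  ψ = [1, 1, 1, 1]  (obs o_1=4)
t=2: δ = [1.440e-03, 5.760e-04, 3.840e-04, 3.840e-04]  ψ = [0, 2, 2, 2]  (obs o_2=3)
t=3: δ = [2.160e-04, 2.880e-05, 5.760e-05, 2.880e-05]  ψ = [0, 0, 0, 0]  (obs o_3=4)
backtrack: best end state = 0; path = [1, 0, 0, 0]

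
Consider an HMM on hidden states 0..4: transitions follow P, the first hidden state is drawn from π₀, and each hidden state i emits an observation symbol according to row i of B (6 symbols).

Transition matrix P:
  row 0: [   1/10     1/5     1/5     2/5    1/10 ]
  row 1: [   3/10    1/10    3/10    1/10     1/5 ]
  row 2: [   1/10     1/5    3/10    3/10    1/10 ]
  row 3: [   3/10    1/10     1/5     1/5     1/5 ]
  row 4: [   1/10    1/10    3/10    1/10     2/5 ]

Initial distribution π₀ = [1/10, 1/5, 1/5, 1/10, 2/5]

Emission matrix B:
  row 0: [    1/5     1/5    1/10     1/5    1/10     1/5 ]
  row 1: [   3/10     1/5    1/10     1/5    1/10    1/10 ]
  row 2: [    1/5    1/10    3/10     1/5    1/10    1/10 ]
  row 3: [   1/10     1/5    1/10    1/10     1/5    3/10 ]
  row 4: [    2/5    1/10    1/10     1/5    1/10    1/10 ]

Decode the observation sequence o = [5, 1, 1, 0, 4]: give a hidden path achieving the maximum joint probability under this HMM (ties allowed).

t=0: δ = [2.000e-02, 2.000e-02, 2.000e-02, 3.000e-02, 4.000e-02]  (obs o_0=5)
t=1: δ = [1.800e-03, 8.000e-04, 1.200e-03, 1.600e-03, 1.600e-03]  ψ = [3, 0, 4, 0, 4]  (obs o_1=1)
t=2: δ = [9.600e-05, 7.200e-05, 4.800e-05, 1.440e-04, 6.400e-05]  ψ = [3, 0, 4, 0, 4]  (obs o_2=1)
t=3: δ = [8.640e-06, 5.760e-06, 5.760e-06, 3.840e-06, 1.152e-05]  ψ = [3, 0, 3, 0, 3]  (obs o_3=0)
t=4: δ = [1.728e-07, 1.728e-07, 3.456e-07, 6.912e-07, 4.608e-07]  ψ = [1, 0, 4, 0, 4]  (obs o_4=4)
backtrack: best end state = 3; path = [3, 0, 3, 0, 3]

path = [3, 0, 3, 0, 3]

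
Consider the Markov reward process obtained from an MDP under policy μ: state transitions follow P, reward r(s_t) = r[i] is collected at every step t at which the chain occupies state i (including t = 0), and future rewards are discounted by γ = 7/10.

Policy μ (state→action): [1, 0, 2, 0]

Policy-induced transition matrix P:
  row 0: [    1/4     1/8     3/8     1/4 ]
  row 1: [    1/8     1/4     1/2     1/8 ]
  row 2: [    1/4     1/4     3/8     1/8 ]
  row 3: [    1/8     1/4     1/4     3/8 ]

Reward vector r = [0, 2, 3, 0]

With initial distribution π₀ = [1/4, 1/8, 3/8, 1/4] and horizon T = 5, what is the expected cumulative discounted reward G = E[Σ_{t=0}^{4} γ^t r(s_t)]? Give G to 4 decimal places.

t=0: π = [0.2500, 0.1250, 0.3750, 0.2500], E[r] = 1.3750, γ^t·E[r] = 1.375000, running G = 1.375000
t=1: π = [0.2031, 0.2188, 0.3594, 0.2188], E[r] = 1.5156, γ^t·E[r] = 1.060938, running G = 2.435938
t=2: π = [0.1953, 0.2246, 0.3750, 0.2051], E[r] = 1.5742, γ^t·E[r] = 0.771367, running G = 3.207305
t=3: π = [0.1963, 0.2256, 0.3774, 0.2007], E[r] = 1.5835, γ^t·E[r] = 0.543139, running G = 3.750444
t=4: π = [0.1967, 0.2255, 0.3781, 0.1997], E[r] = 1.5853, γ^t·E[r] = 0.380622, running G = 4.131066

G = 4.1311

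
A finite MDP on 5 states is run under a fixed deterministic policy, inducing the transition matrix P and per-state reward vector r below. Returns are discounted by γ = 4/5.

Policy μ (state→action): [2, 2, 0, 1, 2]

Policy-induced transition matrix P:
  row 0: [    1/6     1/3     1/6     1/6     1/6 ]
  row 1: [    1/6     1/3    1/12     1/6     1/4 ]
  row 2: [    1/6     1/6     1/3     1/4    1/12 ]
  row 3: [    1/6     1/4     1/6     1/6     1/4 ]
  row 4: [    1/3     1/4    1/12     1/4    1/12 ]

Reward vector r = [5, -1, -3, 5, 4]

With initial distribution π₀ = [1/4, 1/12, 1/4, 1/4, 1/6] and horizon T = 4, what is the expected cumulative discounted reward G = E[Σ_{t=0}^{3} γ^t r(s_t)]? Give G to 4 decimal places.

G = 5.9623

t=0: π = [0.2500, 0.0833, 0.2500, 0.2500, 0.1667], E[r] = 2.3333, γ^t·E[r] = 2.333333, running G = 2.333333
t=1: π = [0.1944, 0.2569, 0.1875, 0.2014, 0.1597], E[r] = 1.7986, γ^t·E[r] = 1.438889, running G = 3.772222
t=2: π = [0.1933, 0.2720, 0.1632, 0.1956, 0.1759], E[r] = 1.8866, γ^t·E[r] = 1.207407, running G = 4.979630
t=3: π = [0.1960, 0.2752, 0.1565, 0.1949, 0.1774], E[r] = 1.9193, γ^t·E[r] = 0.982667, running G = 5.962296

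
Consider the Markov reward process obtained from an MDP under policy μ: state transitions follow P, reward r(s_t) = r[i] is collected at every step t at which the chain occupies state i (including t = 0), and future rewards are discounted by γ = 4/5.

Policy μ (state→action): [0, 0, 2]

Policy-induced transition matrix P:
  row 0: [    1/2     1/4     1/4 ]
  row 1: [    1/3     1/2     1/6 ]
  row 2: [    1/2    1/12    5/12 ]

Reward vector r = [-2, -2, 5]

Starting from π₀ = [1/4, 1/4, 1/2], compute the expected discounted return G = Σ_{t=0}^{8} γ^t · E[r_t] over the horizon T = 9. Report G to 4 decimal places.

G = 1.4815

t=0: π = [0.2500, 0.2500, 0.5000], E[r] = 1.5000, γ^t·E[r] = 1.500000, running G = 1.500000
t=1: π = [0.4583, 0.2292, 0.3125], E[r] = 0.1875, γ^t·E[r] = 0.150000, running G = 1.650000
t=2: π = [0.4618, 0.2552, 0.2830], E[r] = -0.0191, γ^t·E[r] = -0.012222, running G = 1.637778
t=3: π = [0.4575, 0.2666, 0.2759], E[r] = -0.0687, γ^t·E[r] = -0.035185, running G = 1.602593
t=4: π = [0.4556, 0.2707, 0.2738], E[r] = -0.0837, γ^t·E[r] = -0.034267, running G = 1.568326
t=5: π = [0.4549, 0.2720, 0.2731], E[r] = -0.0885, γ^t·E[r] = -0.029001, running G = 1.539325
t=6: π = [0.4547, 0.2725, 0.2728], E[r] = -0.0901, γ^t·E[r] = -0.023621, running G = 1.515703
t=7: π = [0.4546, 0.2727, 0.2728], E[r] = -0.0906, γ^t·E[r] = -0.019009, running G = 1.496694
t=8: π = [0.4546, 0.2727, 0.2727], E[r] = -0.0908, γ^t·E[r] = -0.015237, running G = 1.481457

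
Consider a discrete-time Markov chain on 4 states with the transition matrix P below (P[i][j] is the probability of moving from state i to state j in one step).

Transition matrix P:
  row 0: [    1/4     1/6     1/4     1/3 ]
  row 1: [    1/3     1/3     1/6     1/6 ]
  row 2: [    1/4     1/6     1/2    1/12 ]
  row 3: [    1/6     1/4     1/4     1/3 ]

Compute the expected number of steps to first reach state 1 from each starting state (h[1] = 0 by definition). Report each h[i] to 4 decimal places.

h = [5.3333, 0.0000, 5.4815, 4.8889]

First-step conditioning: h[1] = 0; for i ≠ 1, h[i] = 1 + Σ_k P[i][k]·h[k].
  h[0] = 1 + 1/4·h[0] + 1/4·h[2] + 1/3·h[3]
  h[2] = 1 + 1/4·h[0] + 1/2·h[2] + 1/12·h[3]
  h[3] = 1 + 1/6·h[0] + 1/4·h[2] + 1/3·h[3]
Solving the 3×3 linear system over states ≠ 1 gives exactly h = [16/3, 0, 148/27, 44/9] (h[1] = 0 is the target).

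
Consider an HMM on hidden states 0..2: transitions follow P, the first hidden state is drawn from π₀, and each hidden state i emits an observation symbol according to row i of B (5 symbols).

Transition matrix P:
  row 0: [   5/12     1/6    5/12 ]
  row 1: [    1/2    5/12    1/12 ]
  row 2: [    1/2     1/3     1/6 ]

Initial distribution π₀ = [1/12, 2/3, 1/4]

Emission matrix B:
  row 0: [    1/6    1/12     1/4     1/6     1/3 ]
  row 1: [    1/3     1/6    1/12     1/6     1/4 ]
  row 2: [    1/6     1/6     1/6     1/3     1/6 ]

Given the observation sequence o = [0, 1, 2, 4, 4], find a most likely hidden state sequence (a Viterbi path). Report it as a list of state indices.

t=0: δ = [1.389e-02, 2.222e-01, 4.167e-02]  (obs o_0=0)
t=1: δ = [9.259e-03, 1.543e-02, 3.086e-03]  ψ = [1, 1, 1]  (obs o_1=1)
t=2: δ = [1.929e-03, 5.358e-04, 6.430e-04]  ψ = [1, 1, 0]  (obs o_2=2)
t=3: δ = [2.679e-04, 8.038e-05, 1.340e-04]  ψ = [0, 0, 0]  (obs o_3=4)
t=4: δ = [3.721e-05, 1.116e-05, 1.861e-05]  ψ = [0, 0, 0]  (obs o_4=4)
backtrack: best end state = 0; path = [1, 1, 0, 0, 0]

path = [1, 1, 0, 0, 0]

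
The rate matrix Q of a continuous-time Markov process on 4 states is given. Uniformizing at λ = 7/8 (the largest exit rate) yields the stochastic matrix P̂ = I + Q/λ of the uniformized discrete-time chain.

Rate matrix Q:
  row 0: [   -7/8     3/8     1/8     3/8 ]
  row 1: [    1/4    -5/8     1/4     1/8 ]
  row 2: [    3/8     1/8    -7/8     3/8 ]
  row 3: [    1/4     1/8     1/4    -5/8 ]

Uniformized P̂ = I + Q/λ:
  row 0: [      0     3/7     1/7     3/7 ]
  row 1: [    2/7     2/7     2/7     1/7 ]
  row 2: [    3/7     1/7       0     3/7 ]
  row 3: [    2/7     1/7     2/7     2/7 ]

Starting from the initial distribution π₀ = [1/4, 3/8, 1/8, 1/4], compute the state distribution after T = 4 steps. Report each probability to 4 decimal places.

t=0: π = [0.2500, 0.3750, 0.1250, 0.2500]
t=1: π = [0.2321, 0.2679, 0.2143, 0.2857]
t=2: π = [0.2500, 0.2474, 0.1913, 0.3112]
t=3: π = [0.2416, 0.2496, 0.1953, 0.3134]
t=4: π = [0.2446, 0.2476, 0.1954, 0.3125]

π = [0.2446, 0.2476, 0.1954, 0.3125]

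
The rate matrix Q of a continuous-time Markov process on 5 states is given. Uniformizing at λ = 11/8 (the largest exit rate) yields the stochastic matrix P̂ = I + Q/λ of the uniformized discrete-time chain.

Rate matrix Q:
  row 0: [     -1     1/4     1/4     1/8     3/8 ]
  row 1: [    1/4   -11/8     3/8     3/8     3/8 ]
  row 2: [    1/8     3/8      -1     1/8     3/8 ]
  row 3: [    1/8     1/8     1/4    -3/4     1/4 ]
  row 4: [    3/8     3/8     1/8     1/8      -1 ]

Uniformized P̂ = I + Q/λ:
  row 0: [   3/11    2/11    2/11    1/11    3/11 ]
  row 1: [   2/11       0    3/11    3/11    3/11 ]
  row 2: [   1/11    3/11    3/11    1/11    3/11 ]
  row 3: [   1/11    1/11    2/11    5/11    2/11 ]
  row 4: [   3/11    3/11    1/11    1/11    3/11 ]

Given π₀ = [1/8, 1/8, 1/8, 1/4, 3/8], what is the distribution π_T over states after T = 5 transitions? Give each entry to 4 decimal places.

π = [0.1870, 0.1734, 0.1918, 0.1925, 0.2552]

t=0: π = [0.1250, 0.1250, 0.1250, 0.2500, 0.3750]
t=1: π = [0.1932, 0.1818, 0.1705, 0.2045, 0.2500]
t=2: π = [0.1880, 0.1684, 0.1911, 0.1983, 0.2541]
t=3: π = [0.1866, 0.1736, 0.1914, 0.1937, 0.2547]
t=4: π = [0.1869, 0.1732, 0.1918, 0.1929, 0.2551]
t=5: π = [0.1870, 0.1734, 0.1918, 0.1925, 0.2552]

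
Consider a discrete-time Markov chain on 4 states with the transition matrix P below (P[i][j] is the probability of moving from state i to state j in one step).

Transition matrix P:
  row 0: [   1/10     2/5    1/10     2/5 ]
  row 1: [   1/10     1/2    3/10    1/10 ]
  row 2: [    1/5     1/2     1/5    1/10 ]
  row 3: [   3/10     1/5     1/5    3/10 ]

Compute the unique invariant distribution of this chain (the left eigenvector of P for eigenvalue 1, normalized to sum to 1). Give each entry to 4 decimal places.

π = [0.1597, 0.4286, 0.2269, 0.1849]

Balance equations π_j = Σ_i π_i·P[i][j]:
  π_0 = 1/10·π_0 + 1/10·π_1 + 1/5·π_2 + 3/10·π_3
  π_1 = 2/5·π_0 + 1/2·π_1 + 1/2·π_2 + 1/5·π_3
  π_2 = 1/10·π_0 + 3/10·π_1 + 1/5·π_2 + 1/5·π_3
  normalize: π_0 + π_1 + π_2 + π_3 = 1
Solving the linear system gives exactly π = [19/119, 3/7, 27/119, 22/119].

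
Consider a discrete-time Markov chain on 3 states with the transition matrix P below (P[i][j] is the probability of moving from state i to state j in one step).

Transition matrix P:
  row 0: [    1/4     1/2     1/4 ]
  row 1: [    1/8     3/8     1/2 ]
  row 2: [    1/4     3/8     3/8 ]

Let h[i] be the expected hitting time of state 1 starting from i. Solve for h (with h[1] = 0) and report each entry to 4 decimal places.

h = [2.1538, 0.0000, 2.4615]

First-step conditioning: h[1] = 0; for i ≠ 1, h[i] = 1 + Σ_k P[i][k]·h[k].
  h[0] = 1 + 1/4·h[0] + 1/4·h[2]
  h[2] = 1 + 1/4·h[0] + 3/8·h[2]
Solving the 2×2 linear system over states ≠ 1 gives exactly h = [28/13, 0, 32/13] (h[1] = 0 is the target).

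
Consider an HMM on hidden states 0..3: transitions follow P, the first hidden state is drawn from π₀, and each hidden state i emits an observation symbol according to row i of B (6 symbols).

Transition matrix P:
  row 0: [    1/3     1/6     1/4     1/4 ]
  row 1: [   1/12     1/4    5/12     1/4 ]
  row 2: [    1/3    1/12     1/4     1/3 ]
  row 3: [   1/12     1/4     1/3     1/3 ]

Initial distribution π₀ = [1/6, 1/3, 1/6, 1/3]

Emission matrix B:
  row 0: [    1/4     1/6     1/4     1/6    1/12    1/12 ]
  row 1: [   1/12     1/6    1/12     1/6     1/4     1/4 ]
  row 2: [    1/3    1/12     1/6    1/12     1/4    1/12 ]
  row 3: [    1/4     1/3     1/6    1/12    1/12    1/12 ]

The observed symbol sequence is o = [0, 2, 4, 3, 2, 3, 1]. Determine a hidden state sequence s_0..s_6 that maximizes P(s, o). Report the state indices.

t=0: δ = [4.167e-02, 2.778e-02, 5.556e-02, 8.333e-02]  (obs o_0=0)
t=1: δ = [4.630e-03, 1.736e-03, 4.630e-03, 4.630e-03]  ψ = [2, 3, 3, 3]  (obs o_1=2)
t=2: δ = [1.286e-04, 2.894e-04, 3.858e-04, 1.286e-04]  ψ = [0, 3, 3, 2]  (obs o_2=4)
t=3: δ = [2.143e-05, 1.206e-05, 1.005e-05, 1.072e-05]  ψ = [2, 1, 1, 2]  (obs o_3=3)
t=4: δ = [1.786e-06, 2.977e-07, 8.931e-07, 8.931e-07]  ψ = [0, 0, 0, 0]  (obs o_4=2)
t=5: δ = [9.923e-08, 4.961e-08, 3.721e-08, 3.721e-08]  ψ = [0, 0, 0, 0]  (obs o_5=3)
t=6: δ = [5.513e-09, 2.756e-09, 2.067e-09, 8.269e-09]  ψ = [0, 0, 0, 0]  (obs o_6=1)
backtrack: best end state = 3; path = [3, 3, 2, 0, 0, 0, 3]

path = [3, 3, 2, 0, 0, 0, 3]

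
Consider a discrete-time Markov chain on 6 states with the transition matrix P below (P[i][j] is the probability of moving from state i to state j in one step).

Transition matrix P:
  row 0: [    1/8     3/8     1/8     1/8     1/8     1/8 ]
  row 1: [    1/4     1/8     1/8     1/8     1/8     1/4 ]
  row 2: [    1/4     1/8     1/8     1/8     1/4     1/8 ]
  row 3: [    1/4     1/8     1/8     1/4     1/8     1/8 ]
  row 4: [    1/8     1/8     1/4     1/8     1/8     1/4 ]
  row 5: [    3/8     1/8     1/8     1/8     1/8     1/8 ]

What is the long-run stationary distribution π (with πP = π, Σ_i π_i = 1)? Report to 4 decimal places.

π = [0.2247, 0.1812, 0.1429, 0.1429, 0.1429, 0.1655]

Balance equations π_j = Σ_i π_i·P[i][j]:
  π_0 = 1/8·π_0 + 1/4·π_1 + 1/4·π_2 + 1/4·π_3 + 1/8·π_4 + 3/8·π_5
  π_1 = 3/8·π_0 + 1/8·π_1 + 1/8·π_2 + 1/8·π_3 + 1/8·π_4 + 1/8·π_5
  π_2 = 1/8·π_0 + 1/8·π_1 + 1/8·π_2 + 1/8·π_3 + 1/4·π_4 + 1/8·π_5
  π_3 = 1/8·π_0 + 1/8·π_1 + 1/8·π_2 + 1/4·π_3 + 1/8·π_4 + 1/8·π_5
  π_4 = 1/8·π_0 + 1/8·π_1 + 1/4·π_2 + 1/8·π_3 + 1/8·π_4 + 1/8·π_5
  normalize: π_0 + π_1 + π_2 + π_3 + π_4 + π_5 = 1
Solving the linear system gives exactly π = [129/574, 52/287, 1/7, 1/7, 1/7, 95/574].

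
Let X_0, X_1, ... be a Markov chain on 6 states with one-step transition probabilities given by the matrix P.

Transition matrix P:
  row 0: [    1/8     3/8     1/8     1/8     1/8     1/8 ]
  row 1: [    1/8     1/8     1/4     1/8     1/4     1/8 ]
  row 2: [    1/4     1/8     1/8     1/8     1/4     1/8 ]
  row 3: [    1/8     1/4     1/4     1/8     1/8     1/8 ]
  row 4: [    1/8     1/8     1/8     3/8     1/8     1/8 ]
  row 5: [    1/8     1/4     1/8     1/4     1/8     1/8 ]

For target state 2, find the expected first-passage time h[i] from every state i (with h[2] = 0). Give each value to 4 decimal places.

First-step conditioning: h[2] = 0; for i ≠ 2, h[i] = 1 + Σ_k P[i][k]·h[k].
  h[0] = 1 + 1/8·h[0] + 3/8·h[1] + 1/8·h[3] + 1/8·h[4] + 1/8·h[5]
  h[1] = 1 + 1/8·h[0] + 1/8·h[1] + 1/8·h[3] + 1/4·h[4] + 1/8·h[5]
  h[3] = 1 + 1/8·h[0] + 1/4·h[1] + 1/8·h[3] + 1/8·h[4] + 1/8·h[5]
  h[4] = 1 + 1/8·h[0] + 1/8·h[1] + 3/8·h[3] + 1/8·h[4] + 1/8·h[5]
  h[5] = 1 + 1/8·h[0] + 1/4·h[1] + 1/4·h[3] + 1/8·h[4] + 1/8·h[5]
Solving the 5×5 linear system over states ≠ 2 gives exactly h = [5264/933, 4736/933, 0, 4672/933, 5248/933, 1752/311] (h[2] = 0 is the target).

h = [5.6420, 5.0761, 0.0000, 5.0075, 5.6249, 5.6334]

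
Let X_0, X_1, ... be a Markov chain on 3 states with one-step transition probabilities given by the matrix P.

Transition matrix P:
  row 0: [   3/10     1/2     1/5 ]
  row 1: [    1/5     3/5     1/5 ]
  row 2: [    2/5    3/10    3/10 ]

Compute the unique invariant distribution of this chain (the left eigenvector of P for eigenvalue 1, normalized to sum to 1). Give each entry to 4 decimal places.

Balance equations π_j = Σ_i π_i·P[i][j]:
  π_0 = 3/10·π_0 + 1/5·π_1 + 2/5·π_2
  π_1 = 1/2·π_0 + 3/5·π_1 + 3/10·π_2
  normalize: π_0 + π_1 + π_2 = 1
Solving the linear system gives exactly π = [22/81, 41/81, 2/9].

π = [0.2716, 0.5062, 0.2222]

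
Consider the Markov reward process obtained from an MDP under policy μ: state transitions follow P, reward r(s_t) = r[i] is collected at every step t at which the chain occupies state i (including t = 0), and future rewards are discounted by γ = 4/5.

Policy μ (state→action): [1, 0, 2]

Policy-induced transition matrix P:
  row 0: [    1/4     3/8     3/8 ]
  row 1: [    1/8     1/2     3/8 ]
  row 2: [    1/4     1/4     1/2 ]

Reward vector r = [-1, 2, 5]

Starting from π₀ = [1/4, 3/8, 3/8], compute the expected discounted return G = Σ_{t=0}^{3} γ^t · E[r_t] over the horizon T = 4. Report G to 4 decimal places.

t=0: π = [0.2500, 0.3750, 0.3750], E[r] = 2.3750, γ^t·E[r] = 2.375000, running G = 2.375000
t=1: π = [0.2031, 0.3750, 0.4219], E[r] = 2.6563, γ^t·E[r] = 2.125000, running G = 4.500000
t=2: π = [0.2031, 0.3691, 0.4277], E[r] = 2.6738, γ^t·E[r] = 1.711250, running G = 6.211250
t=3: π = [0.2039, 0.3677, 0.4285], E[r] = 2.6738, γ^t·E[r] = 1.369000, running G = 7.580250

G = 7.5803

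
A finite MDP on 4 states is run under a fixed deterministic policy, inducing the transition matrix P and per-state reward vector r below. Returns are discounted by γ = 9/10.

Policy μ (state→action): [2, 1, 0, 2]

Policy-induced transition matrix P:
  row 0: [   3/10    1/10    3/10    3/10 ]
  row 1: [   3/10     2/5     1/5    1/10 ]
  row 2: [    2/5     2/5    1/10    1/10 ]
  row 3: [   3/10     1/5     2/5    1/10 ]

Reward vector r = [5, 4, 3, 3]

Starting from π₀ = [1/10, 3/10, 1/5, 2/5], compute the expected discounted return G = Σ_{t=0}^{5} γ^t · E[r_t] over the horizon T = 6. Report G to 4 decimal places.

G = 17.9620

t=0: π = [0.1000, 0.3000, 0.2000, 0.4000], E[r] = 3.5000, γ^t·E[r] = 3.500000, running G = 3.500000
t=1: π = [0.3200, 0.2900, 0.2700, 0.1200], E[r] = 3.9300, γ^t·E[r] = 3.537000, running G = 7.037000
t=2: π = [0.3270, 0.2800, 0.2290, 0.1640], E[r] = 3.9340, γ^t·E[r] = 3.186540, running G = 10.223540
t=3: π = [0.3229, 0.2691, 0.2426, 0.1654], E[r] = 3.9149, γ^t·E[r] = 2.853962, running G = 13.077502
t=4: π = [0.3243, 0.2701, 0.2411, 0.1646], E[r] = 3.9186, γ^t·E[r] = 2.570974, running G = 15.648476
t=5: π = [0.3241, 0.2698, 0.2412, 0.1649], E[r] = 3.9180, γ^t·E[r] = 2.313556, running G = 17.962032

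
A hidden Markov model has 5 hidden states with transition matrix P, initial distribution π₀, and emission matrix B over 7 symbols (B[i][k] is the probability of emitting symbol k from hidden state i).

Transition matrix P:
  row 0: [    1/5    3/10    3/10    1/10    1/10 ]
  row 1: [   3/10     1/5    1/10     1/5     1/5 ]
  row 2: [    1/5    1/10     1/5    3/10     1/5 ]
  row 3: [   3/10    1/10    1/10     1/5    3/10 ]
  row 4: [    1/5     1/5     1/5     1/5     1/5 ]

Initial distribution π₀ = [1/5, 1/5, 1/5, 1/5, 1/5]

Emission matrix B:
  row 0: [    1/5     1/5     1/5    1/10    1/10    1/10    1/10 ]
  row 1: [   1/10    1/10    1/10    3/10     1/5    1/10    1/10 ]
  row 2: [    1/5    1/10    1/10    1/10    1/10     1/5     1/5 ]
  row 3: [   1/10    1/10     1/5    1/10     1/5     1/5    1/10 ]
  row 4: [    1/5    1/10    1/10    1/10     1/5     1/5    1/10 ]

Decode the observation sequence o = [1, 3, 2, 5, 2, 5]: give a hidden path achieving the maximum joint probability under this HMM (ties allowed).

path = [0, 1, 0, 2, 3, 4]

t=0: δ = [4.000e-02, 2.000e-02, 2.000e-02, 2.000e-02, 2.000e-02]  (obs o_0=1)
t=1: δ = [8.000e-04, 3.600e-03, 1.200e-03, 6.000e-04, 6.000e-04]  ψ = [0, 0, 0, 2, 3]  (obs o_1=3)
t=2: δ = [2.160e-04, 7.200e-05, 3.600e-05, 1.440e-04, 7.200e-05]  ψ = [1, 1, 1, 1, 1]  (obs o_2=2)
t=3: δ = [4.320e-06, 6.480e-06, 1.296e-05, 5.760e-06, 8.640e-06]  ψ = [0, 0, 0, 3, 3]  (obs o_3=5)
t=4: δ = [5.184e-07, 1.728e-07, 2.592e-07, 7.776e-07, 2.592e-07]  ψ = [2, 4, 2, 2, 2]  (obs o_4=2)
t=5: δ = [2.333e-08, 1.555e-08, 3.110e-08, 3.110e-08, 4.666e-08]  ψ = [3, 0, 0, 3, 3]  (obs o_5=5)
backtrack: best end state = 4; path = [0, 1, 0, 2, 3, 4]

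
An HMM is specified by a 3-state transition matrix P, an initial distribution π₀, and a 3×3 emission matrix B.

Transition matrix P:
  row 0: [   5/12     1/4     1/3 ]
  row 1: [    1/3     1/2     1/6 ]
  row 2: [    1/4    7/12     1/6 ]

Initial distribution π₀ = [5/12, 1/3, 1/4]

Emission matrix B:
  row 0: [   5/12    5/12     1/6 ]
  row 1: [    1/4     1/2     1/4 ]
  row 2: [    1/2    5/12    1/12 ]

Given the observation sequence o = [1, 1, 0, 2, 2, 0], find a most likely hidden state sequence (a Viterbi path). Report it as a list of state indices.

t=0: δ = [1.736e-01, 1.667e-01, 1.042e-01]  (obs o_0=1)
t=1: δ = [3.014e-02, 4.167e-02, 2.411e-02]  ψ = [0, 1, 0]  (obs o_1=1)
t=2: δ = [5.787e-03, 5.208e-03, 5.023e-03]  ψ = [1, 1, 0]  (obs o_2=0)
t=3: δ = [4.019e-04, 7.326e-04, 1.608e-04]  ψ = [0, 2, 0]  (obs o_3=2)
t=4: δ = [4.070e-05, 9.157e-05, 1.116e-05]  ψ = [1, 1, 0]  (obs o_4=2)
t=5: δ = [1.272e-05, 1.145e-05, 7.631e-06]  ψ = [1, 1, 1]  (obs o_5=0)
backtrack: best end state = 0; path = [0, 0, 2, 1, 1, 0]

path = [0, 0, 2, 1, 1, 0]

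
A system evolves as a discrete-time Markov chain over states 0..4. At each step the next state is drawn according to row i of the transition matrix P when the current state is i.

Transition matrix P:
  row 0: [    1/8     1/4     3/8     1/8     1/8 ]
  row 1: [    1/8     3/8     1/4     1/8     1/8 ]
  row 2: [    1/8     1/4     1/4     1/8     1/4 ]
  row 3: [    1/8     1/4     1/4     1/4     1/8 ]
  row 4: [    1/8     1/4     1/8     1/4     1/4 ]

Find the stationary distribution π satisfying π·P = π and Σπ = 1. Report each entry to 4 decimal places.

π = [0.1250, 0.2857, 0.2434, 0.1682, 0.1776]

Balance equations π_j = Σ_i π_i·P[i][j]:
  π_0 = 1/8·π_0 + 1/8·π_1 + 1/8·π_2 + 1/8·π_3 + 1/8·π_4
  π_1 = 1/4·π_0 + 3/8·π_1 + 1/4·π_2 + 1/4·π_3 + 1/4·π_4
  π_2 = 3/8·π_0 + 1/4·π_1 + 1/4·π_2 + 1/4·π_3 + 1/8·π_4
  π_3 = 1/8·π_0 + 1/8·π_1 + 1/8·π_2 + 1/4·π_3 + 1/4·π_4
  normalize: π_0 + π_1 + π_2 + π_3 + π_4 = 1
Solving the linear system gives exactly π = [1/8, 2/7, 37/152, 179/1064, 27/152].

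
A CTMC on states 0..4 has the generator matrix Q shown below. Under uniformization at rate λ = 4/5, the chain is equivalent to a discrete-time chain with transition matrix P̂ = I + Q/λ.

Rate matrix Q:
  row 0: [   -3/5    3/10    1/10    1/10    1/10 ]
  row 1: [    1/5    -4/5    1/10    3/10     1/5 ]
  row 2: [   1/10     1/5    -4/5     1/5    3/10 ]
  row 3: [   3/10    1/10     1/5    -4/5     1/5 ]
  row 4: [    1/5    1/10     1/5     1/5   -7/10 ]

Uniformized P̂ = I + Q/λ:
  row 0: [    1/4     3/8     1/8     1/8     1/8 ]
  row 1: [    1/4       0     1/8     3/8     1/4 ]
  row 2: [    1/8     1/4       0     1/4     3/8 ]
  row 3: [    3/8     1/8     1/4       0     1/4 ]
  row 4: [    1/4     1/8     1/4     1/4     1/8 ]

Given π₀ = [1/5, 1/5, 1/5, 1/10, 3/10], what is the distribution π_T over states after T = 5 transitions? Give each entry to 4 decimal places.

π = [0.2546, 0.1852, 0.1560, 0.1928, 0.2113]

t=0: π = [0.2000, 0.2000, 0.2000, 0.1000, 0.3000]
t=1: π = [0.2375, 0.1750, 0.1500, 0.2250, 0.2125]
t=2: π = [0.2594, 0.1813, 0.1609, 0.1859, 0.2125]
t=3: π = [0.2531, 0.1873, 0.1547, 0.1938, 0.2111]
t=4: π = [0.2549, 0.1842, 0.1563, 0.1933, 0.2113]
t=5: π = [0.2546, 0.1852, 0.1560, 0.1928, 0.2113]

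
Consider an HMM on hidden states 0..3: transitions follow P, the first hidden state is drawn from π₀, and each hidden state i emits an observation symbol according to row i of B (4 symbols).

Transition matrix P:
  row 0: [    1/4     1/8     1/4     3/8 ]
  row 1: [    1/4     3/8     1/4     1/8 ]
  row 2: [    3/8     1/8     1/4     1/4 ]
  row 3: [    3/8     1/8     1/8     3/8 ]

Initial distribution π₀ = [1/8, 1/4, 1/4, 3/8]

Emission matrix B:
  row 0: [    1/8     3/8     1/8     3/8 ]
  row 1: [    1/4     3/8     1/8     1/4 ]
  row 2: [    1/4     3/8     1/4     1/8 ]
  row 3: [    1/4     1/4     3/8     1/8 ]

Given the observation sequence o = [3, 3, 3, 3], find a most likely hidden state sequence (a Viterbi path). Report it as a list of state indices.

t=0: δ = [4.688e-02, 6.250e-02, 3.125e-02, 4.688e-02]  (obs o_0=3)
t=1: δ = [6.592e-03, 5.859e-03, 1.953e-03, 2.197e-03]  ψ = [3, 1, 1, 0]  (obs o_1=3)
t=2: δ = [6.180e-04, 5.493e-04, 2.060e-04, 3.090e-04]  ψ = [0, 1, 0, 0]  (obs o_2=3)
t=3: δ = [5.794e-05, 5.150e-05, 1.931e-05, 2.897e-05]  ψ = [0, 1, 0, 0]  (obs o_3=3)
backtrack: best end state = 0; path = [3, 0, 0, 0]

path = [3, 0, 0, 0]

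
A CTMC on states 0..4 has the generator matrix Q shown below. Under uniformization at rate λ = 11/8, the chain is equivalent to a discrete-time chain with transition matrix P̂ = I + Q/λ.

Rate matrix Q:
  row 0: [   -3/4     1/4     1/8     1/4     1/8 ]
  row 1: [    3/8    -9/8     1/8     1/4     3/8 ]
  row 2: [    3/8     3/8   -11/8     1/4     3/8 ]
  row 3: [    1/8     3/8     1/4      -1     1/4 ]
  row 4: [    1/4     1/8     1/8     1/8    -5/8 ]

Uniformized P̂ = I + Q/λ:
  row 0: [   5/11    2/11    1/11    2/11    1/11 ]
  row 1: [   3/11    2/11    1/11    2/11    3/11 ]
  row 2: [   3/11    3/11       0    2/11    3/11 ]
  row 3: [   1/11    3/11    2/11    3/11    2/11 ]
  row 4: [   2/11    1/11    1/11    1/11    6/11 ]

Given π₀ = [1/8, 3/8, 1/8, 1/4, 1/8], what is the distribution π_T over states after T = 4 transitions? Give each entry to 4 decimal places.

π = [0.2629, 0.1802, 0.0977, 0.1714, 0.2878]

t=0: π = [0.1250, 0.3750, 0.1250, 0.2500, 0.1250]
t=1: π = [0.2386, 0.2045, 0.1023, 0.1932, 0.2614]
t=2: π = [0.2572, 0.1849, 0.0992, 0.1756, 0.2831]
t=3: π = [0.2618, 0.1811, 0.0979, 0.1721, 0.2872]
t=4: π = [0.2629, 0.1802, 0.0977, 0.1714, 0.2878]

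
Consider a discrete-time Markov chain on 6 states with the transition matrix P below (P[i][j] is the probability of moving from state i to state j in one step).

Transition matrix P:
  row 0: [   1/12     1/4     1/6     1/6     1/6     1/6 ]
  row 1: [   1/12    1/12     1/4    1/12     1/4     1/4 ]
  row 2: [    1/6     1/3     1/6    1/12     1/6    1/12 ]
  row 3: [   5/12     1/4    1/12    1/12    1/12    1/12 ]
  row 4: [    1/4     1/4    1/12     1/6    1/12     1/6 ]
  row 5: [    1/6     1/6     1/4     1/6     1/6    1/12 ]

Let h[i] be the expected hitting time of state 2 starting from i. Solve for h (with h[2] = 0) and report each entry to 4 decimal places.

h = [5.8120, 5.3675, 0.0000, 6.2564, 6.2590, 5.3991]

First-step conditioning: h[2] = 0; for i ≠ 2, h[i] = 1 + Σ_k P[i][k]·h[k].
  h[0] = 1 + 1/12·h[0] + 1/4·h[1] + 1/6·h[3] + 1/6·h[4] + 1/6·h[5]
  h[1] = 1 + 1/12·h[0] + 1/12·h[1] + 1/12·h[3] + 1/4·h[4] + 1/4·h[5]
  h[3] = 1 + 5/12·h[0] + 1/4·h[1] + 1/12·h[3] + 1/12·h[4] + 1/12·h[5]
  h[4] = 1 + 1/4·h[0] + 1/4·h[1] + 1/6·h[3] + 1/12·h[4] + 1/6·h[5]
  h[5] = 1 + 1/6·h[0] + 1/6·h[1] + 1/6·h[3] + 1/6·h[4] + 1/12·h[5]
Solving the 5×5 linear system over states ≠ 2 gives exactly h = [680/117, 628/117, 0, 244/39, 9520/1521, 8212/1521] (h[2] = 0 is the target).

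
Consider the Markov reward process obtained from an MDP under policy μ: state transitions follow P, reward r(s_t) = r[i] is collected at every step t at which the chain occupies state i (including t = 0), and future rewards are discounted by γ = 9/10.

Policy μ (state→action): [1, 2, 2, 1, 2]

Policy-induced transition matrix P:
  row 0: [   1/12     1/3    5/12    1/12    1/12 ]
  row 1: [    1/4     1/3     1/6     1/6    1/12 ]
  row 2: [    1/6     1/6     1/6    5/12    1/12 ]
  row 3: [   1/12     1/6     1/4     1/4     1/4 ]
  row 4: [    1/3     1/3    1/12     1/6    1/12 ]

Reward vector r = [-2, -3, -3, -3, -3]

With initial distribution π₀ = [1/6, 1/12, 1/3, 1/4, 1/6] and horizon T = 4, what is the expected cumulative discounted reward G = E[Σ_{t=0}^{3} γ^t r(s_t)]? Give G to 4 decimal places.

t=0: π = [0.1667, 0.0833, 0.3333, 0.2500, 0.1667], E[r] = -2.8333, γ^t·E[r] = -2.833333, running G = -2.833333
t=1: π = [0.1667, 0.2361, 0.2153, 0.2569, 0.1250], E[r] = -2.8333, γ^t·E[r] = -2.550000, running G = -5.383333
t=2: π = [0.1719, 0.2546, 0.2193, 0.2280, 0.1262], E[r] = -2.8281, γ^t·E[r] = -2.290781, running G = -7.674115
t=3: π = [0.1756, 0.2588, 0.2181, 0.2262, 0.1213], E[r] = -2.8244, γ^t·E[r] = -2.058996, running G = -9.733111

G = -9.7331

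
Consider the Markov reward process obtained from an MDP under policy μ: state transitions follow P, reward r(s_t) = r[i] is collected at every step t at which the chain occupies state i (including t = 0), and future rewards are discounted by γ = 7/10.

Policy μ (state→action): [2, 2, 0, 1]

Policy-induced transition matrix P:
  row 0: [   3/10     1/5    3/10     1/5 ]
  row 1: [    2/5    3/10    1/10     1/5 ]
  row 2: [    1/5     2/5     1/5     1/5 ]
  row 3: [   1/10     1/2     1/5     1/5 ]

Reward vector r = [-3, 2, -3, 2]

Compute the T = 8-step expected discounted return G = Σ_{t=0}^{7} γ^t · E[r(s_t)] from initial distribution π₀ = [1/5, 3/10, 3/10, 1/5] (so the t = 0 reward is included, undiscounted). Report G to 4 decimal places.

t=0: π = [0.2000, 0.3000, 0.3000, 0.2000], E[r] = -0.5000, γ^t·E[r] = -0.500000, running G = -0.500000
t=1: π = [0.2600, 0.3500, 0.1900, 0.2000], E[r] = -0.2500, γ^t·E[r] = -0.175000, running G = -0.675000
t=2: π = [0.2760, 0.3330, 0.1910, 0.2000], E[r] = -0.3350, γ^t·E[r] = -0.164150, running G = -0.839150
t=3: π = [0.2742, 0.3315, 0.1943, 0.2000], E[r] = -0.3425, γ^t·E[r] = -0.117478, running G = -0.956628
t=4: π = [0.2737, 0.3320, 0.1943, 0.2000], E[r] = -0.3400, γ^t·E[r] = -0.081622, running G = -1.038249
t=5: π = [0.2738, 0.3321, 0.1942, 0.2000], E[r] = -0.3397, γ^t·E[r] = -0.057098, running G = -1.095347
t=6: π = [0.2738, 0.3320, 0.1942, 0.2000], E[r] = -0.3398, γ^t·E[r] = -0.039977, running G = -1.135324
t=7: π = [0.2738, 0.3320, 0.1942, 0.2000], E[r] = -0.3398, γ^t·E[r] = -0.027985, running G = -1.163309

G = -1.1633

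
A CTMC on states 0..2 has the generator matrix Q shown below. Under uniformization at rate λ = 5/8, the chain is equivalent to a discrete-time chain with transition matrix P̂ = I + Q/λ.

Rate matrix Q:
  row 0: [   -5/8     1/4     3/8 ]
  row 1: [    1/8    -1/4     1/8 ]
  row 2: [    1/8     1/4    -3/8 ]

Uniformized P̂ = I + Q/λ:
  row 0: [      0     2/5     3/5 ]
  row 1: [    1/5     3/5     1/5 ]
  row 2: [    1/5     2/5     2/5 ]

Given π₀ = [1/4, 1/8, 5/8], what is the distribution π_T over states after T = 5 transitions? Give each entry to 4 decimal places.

t=0: π = [0.2500, 0.1250, 0.6250]
t=1: π = [0.1500, 0.4250, 0.4250]
t=2: π = [0.1700, 0.4850, 0.3450]
t=3: π = [0.1660, 0.4970, 0.3370]
t=4: π = [0.1668, 0.4994, 0.3338]
t=5: π = [0.1666, 0.4999, 0.3335]

π = [0.1666, 0.4999, 0.3335]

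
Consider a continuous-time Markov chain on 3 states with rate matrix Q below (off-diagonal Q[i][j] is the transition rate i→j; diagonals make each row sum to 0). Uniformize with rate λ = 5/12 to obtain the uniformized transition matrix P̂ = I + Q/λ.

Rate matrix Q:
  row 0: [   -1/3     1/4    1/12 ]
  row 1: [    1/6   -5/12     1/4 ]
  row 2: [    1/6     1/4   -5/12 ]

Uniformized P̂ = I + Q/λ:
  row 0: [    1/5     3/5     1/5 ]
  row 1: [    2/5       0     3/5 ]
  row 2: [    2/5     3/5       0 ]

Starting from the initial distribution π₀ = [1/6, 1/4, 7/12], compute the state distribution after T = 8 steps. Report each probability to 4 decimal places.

t=0: π = [0.1667, 0.2500, 0.5833]
t=1: π = [0.3667, 0.4500, 0.1833]
t=2: π = [0.3267, 0.3300, 0.3433]
t=3: π = [0.3347, 0.4020, 0.2633]
t=4: π = [0.3331, 0.3588, 0.3081]
t=5: π = [0.3334, 0.3847, 0.2819]
t=6: π = [0.3333, 0.3692, 0.2975]
t=7: π = [0.3333, 0.3785, 0.2882]
t=8: π = [0.3333, 0.3729, 0.2938]

π = [0.3333, 0.3729, 0.2938]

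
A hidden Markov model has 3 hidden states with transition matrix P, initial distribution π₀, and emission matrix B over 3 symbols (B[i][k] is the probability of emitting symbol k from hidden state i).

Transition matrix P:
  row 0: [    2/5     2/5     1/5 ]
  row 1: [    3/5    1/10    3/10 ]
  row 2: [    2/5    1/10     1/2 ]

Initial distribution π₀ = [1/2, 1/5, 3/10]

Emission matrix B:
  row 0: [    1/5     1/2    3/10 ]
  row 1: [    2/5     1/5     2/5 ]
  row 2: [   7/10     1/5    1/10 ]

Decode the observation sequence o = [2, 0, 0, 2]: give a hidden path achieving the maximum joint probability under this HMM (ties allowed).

t=0: δ = [1.500e-01, 8.000e-02, 3.000e-02]  (obs o_0=2)
t=1: δ = [1.200e-02, 2.400e-02, 2.100e-02]  ψ = [0, 0, 0]  (obs o_1=0)
t=2: δ = [2.880e-03, 1.920e-03, 7.350e-03]  ψ = [1, 0, 2]  (obs o_2=0)
t=3: δ = [8.820e-04, 4.608e-04, 3.675e-04]  ψ = [2, 0, 2]  (obs o_3=2)
backtrack: best end state = 0; path = [0, 2, 2, 0]

path = [0, 2, 2, 0]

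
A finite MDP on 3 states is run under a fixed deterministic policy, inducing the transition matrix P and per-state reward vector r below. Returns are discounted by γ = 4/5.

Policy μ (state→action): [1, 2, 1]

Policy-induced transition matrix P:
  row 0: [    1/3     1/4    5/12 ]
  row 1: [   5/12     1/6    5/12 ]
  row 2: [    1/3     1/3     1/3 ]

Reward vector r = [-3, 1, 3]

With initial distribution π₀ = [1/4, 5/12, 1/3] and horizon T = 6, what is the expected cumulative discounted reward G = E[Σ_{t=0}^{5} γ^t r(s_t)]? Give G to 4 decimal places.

t=0: π = [0.2500, 0.4167, 0.3333], E[r] = 0.6667, γ^t·E[r] = 0.666667, running G = 0.666667
t=1: π = [0.3681, 0.2431, 0.3889], E[r] = 0.3056, γ^t·E[r] = 0.244444, running G = 0.911111
t=2: π = [0.3536, 0.2622, 0.3843], E[r] = 0.3542, γ^t·E[r] = 0.226667, running G = 1.137778
t=3: π = [0.3552, 0.2602, 0.3846], E[r] = 0.3486, γ^t·E[r] = 0.178469, running G = 1.316247
t=4: π = [0.3550, 0.2604, 0.3846], E[r] = 0.3492, γ^t·E[r] = 0.143019, running G = 1.459266
t=5: π = [0.3550, 0.2604, 0.3846], E[r] = 0.3491, γ^t·E[r] = 0.114395, running G = 1.573661

G = 1.5737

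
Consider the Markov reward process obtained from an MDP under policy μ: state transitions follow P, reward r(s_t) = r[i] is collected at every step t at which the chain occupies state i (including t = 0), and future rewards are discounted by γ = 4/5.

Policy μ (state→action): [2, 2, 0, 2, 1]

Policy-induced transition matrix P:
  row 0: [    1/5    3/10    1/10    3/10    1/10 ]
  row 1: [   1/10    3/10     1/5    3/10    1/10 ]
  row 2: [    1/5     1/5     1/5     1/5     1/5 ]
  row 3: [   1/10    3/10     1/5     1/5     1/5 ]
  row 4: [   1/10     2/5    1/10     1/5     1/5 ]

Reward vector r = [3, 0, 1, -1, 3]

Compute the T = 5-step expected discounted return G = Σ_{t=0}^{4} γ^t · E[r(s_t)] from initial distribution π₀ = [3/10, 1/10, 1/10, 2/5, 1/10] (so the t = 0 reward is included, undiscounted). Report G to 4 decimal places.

t=0: π = [0.3000, 0.1000, 0.1000, 0.4000, 0.1000], E[r] = 0.9000, γ^t·E[r] = 0.900000, running G = 0.900000
t=1: π = [0.1400, 0.3000, 0.1600, 0.2400, 0.1600], E[r] = 0.8200, γ^t·E[r] = 0.656000, running G = 1.556000
t=2: π = [0.1300, 0.3000, 0.1700, 0.2440, 0.1560], E[r] = 0.7840, γ^t·E[r] = 0.501760, running G = 2.057760
t=3: π = [0.1300, 0.2986, 0.1714, 0.2430, 0.1570], E[r] = 0.7894, γ^t·E[r] = 0.404173, running G = 2.461933
t=4: π = [0.1301, 0.2986, 0.1713, 0.2429, 0.1571], E[r] = 0.7903, γ^t·E[r] = 0.323699, running G = 2.785631

G = 2.7856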